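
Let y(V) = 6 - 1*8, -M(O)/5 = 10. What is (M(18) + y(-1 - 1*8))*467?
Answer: -24284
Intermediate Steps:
M(O) = -50 (M(O) = -5*10 = -50)
y(V) = -2 (y(V) = 6 - 8 = -2)
(M(18) + y(-1 - 1*8))*467 = (-50 - 2)*467 = -52*467 = -24284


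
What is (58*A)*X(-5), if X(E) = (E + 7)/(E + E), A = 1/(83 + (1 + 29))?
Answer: -58/565 ≈ -0.10265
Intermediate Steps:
A = 1/113 (A = 1/(83 + 30) = 1/113 ≈ 0.0088496)
X(E) = (7 + E)/(2*E) (X(E) = (7 + E)/((2*E)) = (7 + E)*(1/(2*E)) = (7 + E)/(2*E))
(58*A)*X(-5) = (58*(1/113))*((½)*(7 - 5)/(-5)) = 58*((½)*(-⅕)*2)/113 = (58/113)*(-⅕) = -58/565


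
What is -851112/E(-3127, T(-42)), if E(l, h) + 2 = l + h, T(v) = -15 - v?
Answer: 141852/517 ≈ 274.38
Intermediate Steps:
E(l, h) = -2 + h + l (E(l, h) = -2 + (l + h) = -2 + (h + l) = -2 + h + l)
-851112/E(-3127, T(-42)) = -851112/(-2 + (-15 - 1*(-42)) - 3127) = -851112/(-2 + (-15 + 42) - 3127) = -851112/(-2 + 27 - 3127) = -851112/(-3102) = -851112*(-1/3102) = 141852/517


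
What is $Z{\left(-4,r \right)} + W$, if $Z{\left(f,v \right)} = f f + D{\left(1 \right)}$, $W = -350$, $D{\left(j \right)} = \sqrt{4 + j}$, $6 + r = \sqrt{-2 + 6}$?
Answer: $-334 + \sqrt{5} \approx -331.76$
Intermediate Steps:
$r = -4$ ($r = -6 + \sqrt{-2 + 6} = -6 + \sqrt{4} = -6 + 2 = -4$)
$Z{\left(f,v \right)} = \sqrt{5} + f^{2}$ ($Z{\left(f,v \right)} = f f + \sqrt{4 + 1} = f^{2} + \sqrt{5} = \sqrt{5} + f^{2}$)
$Z{\left(-4,r \right)} + W = \left(\sqrt{5} + \left(-4\right)^{2}\right) - 350 = \left(\sqrt{5} + 16\right) - 350 = \left(16 + \sqrt{5}\right) - 350 = -334 + \sqrt{5}$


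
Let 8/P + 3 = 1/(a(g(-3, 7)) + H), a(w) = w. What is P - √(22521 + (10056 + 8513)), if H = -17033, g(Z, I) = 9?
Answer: -136192/51073 - √41090 ≈ -205.37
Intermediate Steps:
P = -136192/51073 (P = 8/(-3 + 1/(9 - 17033)) = 8/(-3 + 1/(-17024)) = 8/(-3 - 1/17024) = 8/(-51073/17024) = 8*(-17024/51073) = -136192/51073 ≈ -2.6666)
P - √(22521 + (10056 + 8513)) = -136192/51073 - √(22521 + (10056 + 8513)) = -136192/51073 - √(22521 + 18569) = -136192/51073 - √41090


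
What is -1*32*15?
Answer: -480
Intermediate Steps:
-1*32*15 = -32*15 = -480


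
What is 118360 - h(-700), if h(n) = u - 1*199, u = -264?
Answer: 118823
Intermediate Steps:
h(n) = -463 (h(n) = -264 - 1*199 = -264 - 199 = -463)
118360 - h(-700) = 118360 - 1*(-463) = 118360 + 463 = 118823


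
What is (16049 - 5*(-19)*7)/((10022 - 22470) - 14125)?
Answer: -16714/26573 ≈ -0.62898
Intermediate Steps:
(16049 - 5*(-19)*7)/((10022 - 22470) - 14125) = (16049 + 95*7)/(-12448 - 14125) = (16049 + 665)/(-26573) = 16714*(-1/26573) = -16714/26573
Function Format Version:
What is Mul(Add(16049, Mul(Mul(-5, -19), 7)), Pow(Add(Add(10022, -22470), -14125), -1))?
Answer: Rational(-16714, 26573) ≈ -0.62898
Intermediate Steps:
Mul(Add(16049, Mul(Mul(-5, -19), 7)), Pow(Add(Add(10022, -22470), -14125), -1)) = Mul(Add(16049, Mul(95, 7)), Pow(Add(-12448, -14125), -1)) = Mul(Add(16049, 665), Pow(-26573, -1)) = Mul(16714, Rational(-1, 26573)) = Rational(-16714, 26573)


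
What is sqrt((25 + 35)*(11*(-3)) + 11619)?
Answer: 9*sqrt(119) ≈ 98.178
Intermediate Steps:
sqrt((25 + 35)*(11*(-3)) + 11619) = sqrt(60*(-33) + 11619) = sqrt(-1980 + 11619) = sqrt(9639) = 9*sqrt(119)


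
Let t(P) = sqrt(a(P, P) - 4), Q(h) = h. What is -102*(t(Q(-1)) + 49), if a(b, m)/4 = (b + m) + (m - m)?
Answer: -4998 - 204*I*sqrt(3) ≈ -4998.0 - 353.34*I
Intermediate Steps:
a(b, m) = 4*b + 4*m (a(b, m) = 4*((b + m) + (m - m)) = 4*((b + m) + 0) = 4*(b + m) = 4*b + 4*m)
t(P) = sqrt(-4 + 8*P) (t(P) = sqrt((4*P + 4*P) - 4) = sqrt(8*P - 4) = sqrt(-4 + 8*P))
-102*(t(Q(-1)) + 49) = -102*(2*sqrt(-1 + 2*(-1)) + 49) = -102*(2*sqrt(-1 - 2) + 49) = -102*(2*sqrt(-3) + 49) = -102*(2*(I*sqrt(3)) + 49) = -102*(2*I*sqrt(3) + 49) = -102*(49 + 2*I*sqrt(3)) = -4998 - 204*I*sqrt(3)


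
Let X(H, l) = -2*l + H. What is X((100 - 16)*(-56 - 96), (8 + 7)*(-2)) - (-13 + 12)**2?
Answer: -12709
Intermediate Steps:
X(H, l) = H - 2*l
X((100 - 16)*(-56 - 96), (8 + 7)*(-2)) - (-13 + 12)**2 = ((100 - 16)*(-56 - 96) - 2*(8 + 7)*(-2)) - (-13 + 12)**2 = (84*(-152) - 30*(-2)) - 1*(-1)**2 = (-12768 - 2*(-30)) - 1*1 = (-12768 + 60) - 1 = -12708 - 1 = -12709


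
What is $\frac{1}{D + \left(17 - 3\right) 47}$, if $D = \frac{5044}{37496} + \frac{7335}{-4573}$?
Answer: $\frac{42867302}{28143692979} \approx 0.0015232$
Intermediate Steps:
$D = - \frac{62991737}{42867302}$ ($D = 5044 \cdot \frac{1}{37496} + 7335 \left(- \frac{1}{4573}\right) = \frac{1261}{9374} - \frac{7335}{4573} = - \frac{62991737}{42867302} \approx -1.4695$)
$\frac{1}{D + \left(17 - 3\right) 47} = \frac{1}{- \frac{62991737}{42867302} + \left(17 - 3\right) 47} = \frac{1}{- \frac{62991737}{42867302} + 14 \cdot 47} = \frac{1}{- \frac{62991737}{42867302} + 658} = \frac{1}{\frac{28143692979}{42867302}} = \frac{42867302}{28143692979}$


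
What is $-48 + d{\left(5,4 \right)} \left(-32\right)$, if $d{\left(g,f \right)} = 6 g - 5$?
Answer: $-848$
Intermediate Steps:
$d{\left(g,f \right)} = -5 + 6 g$
$-48 + d{\left(5,4 \right)} \left(-32\right) = -48 + \left(-5 + 6 \cdot 5\right) \left(-32\right) = -48 + \left(-5 + 30\right) \left(-32\right) = -48 + 25 \left(-32\right) = -48 - 800 = -848$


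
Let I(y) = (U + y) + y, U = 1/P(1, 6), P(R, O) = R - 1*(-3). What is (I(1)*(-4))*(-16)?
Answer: 144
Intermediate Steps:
P(R, O) = 3 + R (P(R, O) = R + 3 = 3 + R)
U = 1/4 (U = 1/(3 + 1) = 1/4 ≈ 0.25000)
I(y) = 1/4 + 2*y (I(y) = (1/4 + y) + y = 1/4 + 2*y)
(I(1)*(-4))*(-16) = ((1/4 + 2*1)*(-4))*(-16) = ((1/4 + 2)*(-4))*(-16) = ((9/4)*(-4))*(-16) = -9*(-16) = 144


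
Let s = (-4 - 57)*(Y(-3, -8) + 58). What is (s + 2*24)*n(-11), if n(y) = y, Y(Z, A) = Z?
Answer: 36377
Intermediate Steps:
s = -3355 (s = (-4 - 57)*(-3 + 58) = -61*55 = -3355)
(s + 2*24)*n(-11) = (-3355 + 2*24)*(-11) = (-3355 + 48)*(-11) = -3307*(-11) = 36377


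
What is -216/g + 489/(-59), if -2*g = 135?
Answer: -1501/295 ≈ -5.0881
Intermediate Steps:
g = -135/2 (g = -½*135 = -135/2 ≈ -67.500)
-216/g + 489/(-59) = -216/(-135/2) + 489/(-59) = -216*(-2/135) + 489*(-1/59) = 16/5 - 489/59 = -1501/295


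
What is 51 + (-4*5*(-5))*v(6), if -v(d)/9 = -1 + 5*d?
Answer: -26049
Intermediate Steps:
v(d) = 9 - 45*d (v(d) = -9*(-1 + 5*d) = 9 - 45*d)
51 + (-4*5*(-5))*v(6) = 51 + (-4*5*(-5))*(9 - 45*6) = 51 + (-20*(-5))*(9 - 270) = 51 + 100*(-261) = 51 - 26100 = -26049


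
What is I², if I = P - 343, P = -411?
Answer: 568516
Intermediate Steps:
I = -754 (I = -411 - 343 = -754)
I² = (-754)² = 568516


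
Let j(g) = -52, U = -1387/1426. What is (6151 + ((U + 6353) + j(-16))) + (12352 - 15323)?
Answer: 13518519/1426 ≈ 9480.0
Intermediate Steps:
U = -1387/1426 (U = -1387*1/1426 = -1387/1426 ≈ -0.97265)
(6151 + ((U + 6353) + j(-16))) + (12352 - 15323) = (6151 + ((-1387/1426 + 6353) - 52)) + (12352 - 15323) = (6151 + (9057991/1426 - 52)) - 2971 = (6151 + 8983839/1426) - 2971 = 17755165/1426 - 2971 = 13518519/1426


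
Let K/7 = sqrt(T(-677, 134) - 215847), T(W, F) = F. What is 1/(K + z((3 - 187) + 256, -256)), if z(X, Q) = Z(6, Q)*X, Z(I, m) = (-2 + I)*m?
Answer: -73728/5446387921 - 7*I*sqrt(215713)/5446387921 ≈ -1.3537e-5 - 5.9694e-7*I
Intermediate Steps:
Z(I, m) = m*(-2 + I)
z(X, Q) = 4*Q*X (z(X, Q) = (Q*(-2 + 6))*X = (Q*4)*X = (4*Q)*X = 4*Q*X)
K = 7*I*sqrt(215713) (K = 7*sqrt(134 - 215847) = 7*sqrt(-215713) = 7*(I*sqrt(215713)) = 7*I*sqrt(215713) ≈ 3251.1*I)
1/(K + z((3 - 187) + 256, -256)) = 1/(7*I*sqrt(215713) + 4*(-256)*((3 - 187) + 256)) = 1/(7*I*sqrt(215713) + 4*(-256)*(-184 + 256)) = 1/(7*I*sqrt(215713) + 4*(-256)*72) = 1/(7*I*sqrt(215713) - 73728) = 1/(-73728 + 7*I*sqrt(215713))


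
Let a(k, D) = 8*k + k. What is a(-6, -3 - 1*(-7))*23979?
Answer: -1294866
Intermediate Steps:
a(k, D) = 9*k
a(-6, -3 - 1*(-7))*23979 = (9*(-6))*23979 = -54*23979 = -1294866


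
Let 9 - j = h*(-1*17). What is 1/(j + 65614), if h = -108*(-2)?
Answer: 1/69295 ≈ 1.4431e-5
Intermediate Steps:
h = 216
j = 3681 (j = 9 - 216*(-1*17) = 9 - 216*(-17) = 9 - 1*(-3672) = 9 + 3672 = 3681)
1/(j + 65614) = 1/(3681 + 65614) = 1/69295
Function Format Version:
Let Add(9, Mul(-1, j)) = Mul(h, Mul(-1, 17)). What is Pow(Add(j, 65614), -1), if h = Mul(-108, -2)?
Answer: Rational(1, 69295) ≈ 1.4431e-5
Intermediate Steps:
h = 216
j = 3681 (j = Add(9, Mul(-1, Mul(216, Mul(-1, 17)))) = Add(9, Mul(-1, Mul(216, -17))) = Add(9, Mul(-1, -3672)) = Add(9, 3672) = 3681)
Pow(Add(j, 65614), -1) = Pow(Add(3681, 65614), -1) = Pow(69295, -1) = Rational(1, 69295)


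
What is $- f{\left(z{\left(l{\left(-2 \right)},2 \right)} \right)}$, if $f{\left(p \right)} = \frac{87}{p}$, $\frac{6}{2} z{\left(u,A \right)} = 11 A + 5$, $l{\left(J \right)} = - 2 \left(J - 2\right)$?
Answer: $- \frac{29}{3} \approx -9.6667$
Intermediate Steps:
$l{\left(J \right)} = 4 - 2 J$ ($l{\left(J \right)} = - 2 \left(-2 + J\right) = 4 - 2 J$)
$z{\left(u,A \right)} = \frac{5}{3} + \frac{11 A}{3}$ ($z{\left(u,A \right)} = \frac{11 A + 5}{3} = \frac{5 + 11 A}{3} = \frac{5}{3} + \frac{11 A}{3}$)
$- f{\left(z{\left(l{\left(-2 \right)},2 \right)} \right)} = - \frac{87}{\frac{5}{3} + \frac{11}{3} \cdot 2} = - \frac{87}{\frac{5}{3} + \frac{22}{3}} = - \frac{87}{9} = \left(-1\right) \frac{29}{3} = - \frac{29}{3}$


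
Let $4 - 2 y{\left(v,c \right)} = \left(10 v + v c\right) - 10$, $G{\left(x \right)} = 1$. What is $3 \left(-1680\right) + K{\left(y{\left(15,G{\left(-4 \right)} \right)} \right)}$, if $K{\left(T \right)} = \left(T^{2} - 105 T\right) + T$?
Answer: $\frac{34049}{4} \approx 8512.3$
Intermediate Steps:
$y{\left(v,c \right)} = 7 - 5 v - \frac{c v}{2}$ ($y{\left(v,c \right)} = 2 - \frac{\left(10 v + v c\right) - 10}{2} = 2 - \frac{\left(10 v + c v\right) - 10}{2} = 2 - \frac{-10 + 10 v + c v}{2} = 2 - \left(-5 + 5 v + \frac{c v}{2}\right) = 7 - 5 v - \frac{c v}{2}$)
$K{\left(T \right)} = T^{2} - 104 T$
$3 \left(-1680\right) + K{\left(y{\left(15,G{\left(-4 \right)} \right)} \right)} = 3 \left(-1680\right) + \left(7 - 75 - \frac{1}{2} \cdot 15\right) \left(-104 - \left(68 + \frac{15}{2}\right)\right) = -5040 + \left(7 - 75 - \frac{15}{2}\right) \left(-104 - \frac{151}{2}\right) = -5040 - \frac{151 \left(-104 - \frac{151}{2}\right)}{2} = -5040 - - \frac{54209}{4} = -5040 + \frac{54209}{4} = \frac{34049}{4}$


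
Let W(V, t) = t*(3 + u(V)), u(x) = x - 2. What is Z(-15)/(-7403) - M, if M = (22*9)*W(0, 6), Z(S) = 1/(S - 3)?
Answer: -158305751/133254 ≈ -1188.0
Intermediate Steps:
u(x) = -2 + x
W(V, t) = t*(1 + V) (W(V, t) = t*(3 + (-2 + V)) = t*(1 + V))
Z(S) = 1/(-3 + S)
M = 1188 (M = (22*9)*(6*(1 + 0)) = 198*(6*1) = 198*6 = 1188)
Z(-15)/(-7403) - M = 1/(-3 - 15*(-7403)) - 1*1188 = -1/7403/(-18) - 1188 = -1/18*(-1/7403) - 1188 = 1/133254 - 1188 = -158305751/133254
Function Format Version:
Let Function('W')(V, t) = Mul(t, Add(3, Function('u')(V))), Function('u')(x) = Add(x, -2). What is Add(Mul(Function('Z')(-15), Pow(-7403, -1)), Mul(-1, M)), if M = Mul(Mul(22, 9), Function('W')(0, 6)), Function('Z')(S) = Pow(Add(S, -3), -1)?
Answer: Rational(-158305751, 133254) ≈ -1188.0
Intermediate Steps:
Function('u')(x) = Add(-2, x)
Function('W')(V, t) = Mul(t, Add(1, V)) (Function('W')(V, t) = Mul(t, Add(3, Add(-2, V))) = Mul(t, Add(1, V)))
Function('Z')(S) = Pow(Add(-3, S), -1)
M = 1188 (M = Mul(Mul(22, 9), Mul(6, Add(1, 0))) = Mul(198, Mul(6, 1)) = Mul(198, 6) = 1188)
Add(Mul(Function('Z')(-15), Pow(-7403, -1)), Mul(-1, M)) = Add(Mul(Pow(Add(-3, -15), -1), Pow(-7403, -1)), Mul(-1, 1188)) = Add(Mul(Pow(-18, -1), Rational(-1, 7403)), -1188) = Add(Mul(Rational(-1, 18), Rational(-1, 7403)), -1188) = Add(Rational(1, 133254), -1188) = Rational(-158305751, 133254)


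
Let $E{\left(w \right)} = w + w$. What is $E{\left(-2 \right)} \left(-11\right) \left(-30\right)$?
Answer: $-1320$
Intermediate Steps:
$E{\left(w \right)} = 2 w$
$E{\left(-2 \right)} \left(-11\right) \left(-30\right) = 2 \left(-2\right) \left(-11\right) \left(-30\right) = \left(-4\right) \left(-11\right) \left(-30\right) = 44 \left(-30\right) = -1320$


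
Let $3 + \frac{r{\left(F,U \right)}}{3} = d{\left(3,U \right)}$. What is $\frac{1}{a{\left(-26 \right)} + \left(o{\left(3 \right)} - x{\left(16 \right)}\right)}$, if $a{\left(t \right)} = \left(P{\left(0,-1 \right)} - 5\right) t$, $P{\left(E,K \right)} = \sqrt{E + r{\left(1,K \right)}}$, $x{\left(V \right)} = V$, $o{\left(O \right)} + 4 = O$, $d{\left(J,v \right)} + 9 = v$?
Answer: $\frac{i}{26 \sqrt{39} + 113 i} \approx 0.0028876 + 0.0041492 i$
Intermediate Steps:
$d{\left(J,v \right)} = -9 + v$
$o{\left(O \right)} = -4 + O$
$r{\left(F,U \right)} = -36 + 3 U$ ($r{\left(F,U \right)} = -9 + 3 \left(-9 + U\right) = -9 + \left(-27 + 3 U\right) = -36 + 3 U$)
$P{\left(E,K \right)} = \sqrt{-36 + E + 3 K}$ ($P{\left(E,K \right)} = \sqrt{E + \left(-36 + 3 K\right)} = \sqrt{-36 + E + 3 K}$)
$a{\left(t \right)} = t \left(-5 + i \sqrt{39}\right)$ ($a{\left(t \right)} = \left(\sqrt{-36 + 0 + 3 \left(-1\right)} - 5\right) t = \left(\sqrt{-36 + 0 - 3} - 5\right) t = \left(\sqrt{-39} - 5\right) t = \left(i \sqrt{39} - 5\right) t = \left(-5 + i \sqrt{39}\right) t = t \left(-5 + i \sqrt{39}\right)$)
$\frac{1}{a{\left(-26 \right)} + \left(o{\left(3 \right)} - x{\left(16 \right)}\right)} = \frac{1}{- 26 \left(-5 + i \sqrt{39}\right) + \left(\left(-4 + 3\right) - 16\right)} = \frac{1}{\left(130 - 26 i \sqrt{39}\right) - 17} = \frac{1}{113 - 26 i \sqrt{39}}$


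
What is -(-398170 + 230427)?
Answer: 167743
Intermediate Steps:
-(-398170 + 230427) = -1*(-167743) = 167743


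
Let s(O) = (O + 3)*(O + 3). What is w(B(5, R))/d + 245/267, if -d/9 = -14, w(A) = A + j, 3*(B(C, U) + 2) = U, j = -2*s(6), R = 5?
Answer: -12473/33642 ≈ -0.37076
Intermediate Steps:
s(O) = (3 + O)² (s(O) = (3 + O)*(3 + O) = (3 + O)²)
j = -162 (j = -2*(3 + 6)² = -2*9² = -2*81 = -162)
B(C, U) = -2 + U/3
w(A) = -162 + A (w(A) = A - 162 = -162 + A)
d = 126 (d = -9*(-14) = 126)
w(B(5, R))/d + 245/267 = (-162 + (-2 + (⅓)*5))/126 + 245/267 = (-162 + (-2 + 5/3))*(1/126) + 245*(1/267) = (-162 - ⅓)*(1/126) + 245/267 = -487/3*1/126 + 245/267 = -487/378 + 245/267 = -12473/33642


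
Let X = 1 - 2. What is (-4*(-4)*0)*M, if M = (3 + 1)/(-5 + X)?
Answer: 0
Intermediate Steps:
X = -1
M = -2/3 (M = (3 + 1)/(-5 - 1) = 4/(-6) = 4*(-1/6) = -2/3 ≈ -0.66667)
(-4*(-4)*0)*M = (-4*(-4)*0)*(-2/3) = (16*0)*(-2/3) = 0*(-2/3) = 0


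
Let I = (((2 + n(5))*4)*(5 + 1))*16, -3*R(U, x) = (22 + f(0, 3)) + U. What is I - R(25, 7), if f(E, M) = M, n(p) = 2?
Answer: 4658/3 ≈ 1552.7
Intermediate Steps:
R(U, x) = -25/3 - U/3 (R(U, x) = -((22 + 3) + U)/3 = -(25 + U)/3 = -25/3 - U/3)
I = 1536 (I = (((2 + 2)*4)*(5 + 1))*16 = ((4*4)*6)*16 = (16*6)*16 = 96*16 = 1536)
I - R(25, 7) = 1536 - (-25/3 - 1/3*25) = 1536 - (-25/3 - 25/3) = 1536 - 1*(-50/3) = 1536 + 50/3 = 4658/3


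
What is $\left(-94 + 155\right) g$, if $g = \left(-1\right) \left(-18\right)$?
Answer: $1098$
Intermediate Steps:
$g = 18$
$\left(-94 + 155\right) g = \left(-94 + 155\right) 18 = 61 \cdot 18 = 1098$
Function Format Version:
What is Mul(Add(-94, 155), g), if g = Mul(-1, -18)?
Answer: 1098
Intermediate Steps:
g = 18
Mul(Add(-94, 155), g) = Mul(Add(-94, 155), 18) = Mul(61, 18) = 1098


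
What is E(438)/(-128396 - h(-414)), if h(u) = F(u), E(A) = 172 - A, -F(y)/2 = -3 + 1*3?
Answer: 133/64198 ≈ 0.0020717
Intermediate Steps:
F(y) = 0 (F(y) = -2*(-3 + 1*3) = -2*(-3 + 3) = -2*0 = 0)
h(u) = 0
E(438)/(-128396 - h(-414)) = (172 - 1*438)/(-128396 - 1*0) = (172 - 438)/(-128396 + 0) = -266/(-128396) = -266*(-1/128396) = 133/64198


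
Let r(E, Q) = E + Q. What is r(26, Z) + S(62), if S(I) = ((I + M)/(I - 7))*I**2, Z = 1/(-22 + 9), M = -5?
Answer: 2866939/715 ≈ 4009.7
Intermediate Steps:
Z = -1/13 (Z = 1/(-13) = -1/13 ≈ -0.076923)
S(I) = I**2*(-5 + I)/(-7 + I) (S(I) = ((I - 5)/(I - 7))*I**2 = ((-5 + I)/(-7 + I))*I**2 = I**2*(-5 + I)/(-7 + I))
r(26, Z) + S(62) = (26 - 1/13) + 62**2*(-5 + 62)/(-7 + 62) = 337/13 + 3844*57/55 = 337/13 + 3844*(1/55)*57 = 337/13 + 219108/55 = 2866939/715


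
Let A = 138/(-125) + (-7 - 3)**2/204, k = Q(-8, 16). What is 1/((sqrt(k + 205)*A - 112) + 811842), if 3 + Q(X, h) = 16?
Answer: 16494607265625/13389167554056820229 + 24945375*sqrt(218)/26778335108113640458 ≈ 1.2320e-6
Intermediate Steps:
Q(X, h) = 13 (Q(X, h) = -3 + 16 = 13)
k = 13
A = -3913/6375 (A = 138*(-1/125) + (-10)**2*(1/204) = -138/125 + 100*(1/204) = -138/125 + 25/51 = -3913/6375 ≈ -0.61380)
1/((sqrt(k + 205)*A - 112) + 811842) = 1/((sqrt(13 + 205)*(-3913/6375) - 112) + 811842) = 1/((sqrt(218)*(-3913/6375) - 112) + 811842) = 1/((-3913*sqrt(218)/6375 - 112) + 811842) = 1/((-112 - 3913*sqrt(218)/6375) + 811842) = 1/(811730 - 3913*sqrt(218)/6375)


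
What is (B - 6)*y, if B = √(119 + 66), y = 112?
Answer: -672 + 112*√185 ≈ 851.36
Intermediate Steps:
B = √185 ≈ 13.601
(B - 6)*y = (√185 - 6)*112 = (-6 + √185)*112 = -672 + 112*√185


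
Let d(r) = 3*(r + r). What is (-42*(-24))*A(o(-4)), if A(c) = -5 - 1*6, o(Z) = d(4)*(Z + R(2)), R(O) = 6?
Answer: -11088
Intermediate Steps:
d(r) = 6*r (d(r) = 3*(2*r) = 6*r)
o(Z) = 144 + 24*Z (o(Z) = (6*4)*(Z + 6) = 24*(6 + Z) = 144 + 24*Z)
A(c) = -11 (A(c) = -5 - 6 = -11)
(-42*(-24))*A(o(-4)) = -42*(-24)*(-11) = 1008*(-11) = -11088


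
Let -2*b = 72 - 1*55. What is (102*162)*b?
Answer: -140454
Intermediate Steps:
b = -17/2 (b = -(72 - 1*55)/2 = -(72 - 55)/2 = -½*17 = -17/2 ≈ -8.5000)
(102*162)*b = (102*162)*(-17/2) = 16524*(-17/2) = -140454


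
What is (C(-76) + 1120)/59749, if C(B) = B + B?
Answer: 968/59749 ≈ 0.016201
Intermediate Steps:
C(B) = 2*B
(C(-76) + 1120)/59749 = (2*(-76) + 1120)/59749 = (-152 + 1120)*(1/59749) = 968*(1/59749) = 968/59749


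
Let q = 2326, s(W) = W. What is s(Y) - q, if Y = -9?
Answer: -2335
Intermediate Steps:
s(Y) - q = -9 - 1*2326 = -9 - 2326 = -2335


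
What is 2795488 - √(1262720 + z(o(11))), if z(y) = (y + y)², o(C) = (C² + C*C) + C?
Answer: 2795488 - 2*√379689 ≈ 2.7943e+6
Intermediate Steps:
o(C) = C + 2*C² (o(C) = (C² + C²) + C = 2*C² + C = C + 2*C²)
z(y) = 4*y² (z(y) = (2*y)² = 4*y²)
2795488 - √(1262720 + z(o(11))) = 2795488 - √(1262720 + 4*(11*(1 + 2*11))²) = 2795488 - √(1262720 + 4*(11*(1 + 22))²) = 2795488 - √(1262720 + 4*(11*23)²) = 2795488 - √(1262720 + 4*253²) = 2795488 - √(1262720 + 4*64009) = 2795488 - √(1262720 + 256036) = 2795488 - √1518756 = 2795488 - 2*√379689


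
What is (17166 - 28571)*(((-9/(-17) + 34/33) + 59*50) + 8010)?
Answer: -70134306175/561 ≈ -1.2502e+8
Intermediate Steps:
(17166 - 28571)*(((-9/(-17) + 34/33) + 59*50) + 8010) = -11405*(((-9*(-1/17) + 34*(1/33)) + 2950) + 8010) = -11405*(((9/17 + 34/33) + 2950) + 8010) = -11405*((875/561 + 2950) + 8010) = -11405*(1655825/561 + 8010) = -11405*6149435/561 = -70134306175/561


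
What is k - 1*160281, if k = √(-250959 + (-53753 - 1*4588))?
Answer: -160281 + 10*I*√3093 ≈ -1.6028e+5 + 556.15*I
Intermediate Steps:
k = 10*I*√3093 (k = √(-250959 + (-53753 - 4588)) = √(-250959 - 58341) = √(-309300) = 10*I*√3093 ≈ 556.15*I)
k - 1*160281 = 10*I*√3093 - 1*160281 = 10*I*√3093 - 160281 = -160281 + 10*I*√3093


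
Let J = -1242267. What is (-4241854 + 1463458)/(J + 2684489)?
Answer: -1389198/721111 ≈ -1.9265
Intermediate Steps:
(-4241854 + 1463458)/(J + 2684489) = (-4241854 + 1463458)/(-1242267 + 2684489) = -2778396/1442222 = -2778396*1/1442222 = -1389198/721111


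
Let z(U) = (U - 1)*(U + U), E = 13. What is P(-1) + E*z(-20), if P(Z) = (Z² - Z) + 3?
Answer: 10925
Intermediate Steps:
z(U) = 2*U*(-1 + U) (z(U) = (-1 + U)*(2*U) = 2*U*(-1 + U))
P(Z) = 3 + Z² - Z
P(-1) + E*z(-20) = (3 + (-1)² - 1*(-1)) + 13*(2*(-20)*(-1 - 20)) = (3 + 1 + 1) + 13*(2*(-20)*(-21)) = 5 + 13*840 = 5 + 10920 = 10925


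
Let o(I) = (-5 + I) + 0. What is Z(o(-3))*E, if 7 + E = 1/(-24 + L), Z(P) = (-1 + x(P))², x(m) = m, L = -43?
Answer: -38070/67 ≈ -568.21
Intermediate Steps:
o(I) = -5 + I
Z(P) = (-1 + P)²
E = -470/67 (E = -7 + 1/(-24 - 43) = -7 + 1/(-67) = -7 - 1/67 = -470/67 ≈ -7.0149)
Z(o(-3))*E = (-1 + (-5 - 3))²*(-470/67) = (-1 - 8)²*(-470/67) = (-9)²*(-470/67) = 81*(-470/67) = -38070/67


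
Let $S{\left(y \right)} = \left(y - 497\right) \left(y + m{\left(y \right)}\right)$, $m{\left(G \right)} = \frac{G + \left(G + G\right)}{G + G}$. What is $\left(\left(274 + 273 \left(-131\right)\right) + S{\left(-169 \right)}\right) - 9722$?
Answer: $66344$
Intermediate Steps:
$m{\left(G \right)} = \frac{3}{2}$ ($m{\left(G \right)} = \frac{G + 2 G}{2 G} = 3 G \frac{1}{2 G} = \frac{3}{2}$)
$S{\left(y \right)} = \left(-497 + y\right) \left(\frac{3}{2} + y\right)$ ($S{\left(y \right)} = \left(y - 497\right) \left(y + \frac{3}{2}\right) = \left(-497 + y\right) \left(\frac{3}{2} + y\right)$)
$\left(\left(274 + 273 \left(-131\right)\right) + S{\left(-169 \right)}\right) - 9722 = \left(\left(274 + 273 \left(-131\right)\right) - \left(-82994 - 28561\right)\right) - 9722 = \left(\left(274 - 35763\right) + \left(- \frac{1491}{2} + 28561 + \frac{167479}{2}\right)\right) - 9722 = \left(-35489 + 111555\right) - 9722 = 76066 - 9722 = 66344$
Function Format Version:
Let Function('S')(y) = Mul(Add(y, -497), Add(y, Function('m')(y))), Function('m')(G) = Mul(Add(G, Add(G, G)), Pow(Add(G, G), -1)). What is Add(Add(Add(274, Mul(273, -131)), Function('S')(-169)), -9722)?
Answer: 66344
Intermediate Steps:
Function('m')(G) = Rational(3, 2) (Function('m')(G) = Mul(Add(G, Mul(2, G)), Pow(Mul(2, G), -1)) = Mul(Mul(3, G), Mul(Rational(1, 2), Pow(G, -1))) = Rational(3, 2))
Function('S')(y) = Mul(Add(-497, y), Add(Rational(3, 2), y)) (Function('S')(y) = Mul(Add(y, -497), Add(y, Rational(3, 2))) = Mul(Add(-497, y), Add(Rational(3, 2), y)))
Add(Add(Add(274, Mul(273, -131)), Function('S')(-169)), -9722) = Add(Add(Add(274, Mul(273, -131)), Add(Rational(-1491, 2), Pow(-169, 2), Mul(Rational(-991, 2), -169))), -9722) = Add(Add(Add(274, -35763), Add(Rational(-1491, 2), 28561, Rational(167479, 2))), -9722) = Add(Add(-35489, 111555), -9722) = Add(76066, -9722) = 66344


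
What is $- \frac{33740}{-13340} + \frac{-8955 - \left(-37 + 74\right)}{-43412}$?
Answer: $\frac{19808427}{7238951} \approx 2.7364$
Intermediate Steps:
$- \frac{33740}{-13340} + \frac{-8955 - \left(-37 + 74\right)}{-43412} = \left(-33740\right) \left(- \frac{1}{13340}\right) + \left(-8955 - 37\right) \left(- \frac{1}{43412}\right) = \frac{1687}{667} + \left(-8955 - 37\right) \left(- \frac{1}{43412}\right) = \frac{1687}{667} - - \frac{2248}{10853} = \frac{1687}{667} + \frac{2248}{10853} = \frac{19808427}{7238951}$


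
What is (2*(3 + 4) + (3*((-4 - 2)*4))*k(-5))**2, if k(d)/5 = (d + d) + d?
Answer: 29311396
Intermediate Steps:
k(d) = 15*d (k(d) = 5*((d + d) + d) = 5*(2*d + d) = 5*(3*d) = 15*d)
(2*(3 + 4) + (3*((-4 - 2)*4))*k(-5))**2 = (2*(3 + 4) + (3*((-4 - 2)*4))*(15*(-5)))**2 = (2*7 + (3*(-6*4))*(-75))**2 = (14 + (3*(-24))*(-75))**2 = (14 - 72*(-75))**2 = (14 + 5400)**2 = 5414**2 = 29311396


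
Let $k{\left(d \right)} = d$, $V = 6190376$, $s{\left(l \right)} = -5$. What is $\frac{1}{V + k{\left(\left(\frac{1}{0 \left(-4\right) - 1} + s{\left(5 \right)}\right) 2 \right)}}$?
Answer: $\frac{1}{6190364} \approx 1.6154 \cdot 10^{-7}$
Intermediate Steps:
$\frac{1}{V + k{\left(\left(\frac{1}{0 \left(-4\right) - 1} + s{\left(5 \right)}\right) 2 \right)}} = \frac{1}{6190376 + \left(\frac{1}{0 \left(-4\right) - 1} - 5\right) 2} = \frac{1}{6190376 + \left(\frac{1}{0 - 1} - 5\right) 2} = \frac{1}{6190376 + \left(\frac{1}{-1} - 5\right) 2} = \frac{1}{6190376 + \left(-1 - 5\right) 2} = \frac{1}{6190376 - 12} = \frac{1}{6190364}$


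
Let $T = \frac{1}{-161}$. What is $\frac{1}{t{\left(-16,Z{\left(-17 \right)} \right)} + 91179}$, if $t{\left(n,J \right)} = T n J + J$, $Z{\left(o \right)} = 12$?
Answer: $\frac{161}{14681943} \approx 1.0966 \cdot 10^{-5}$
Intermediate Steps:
$T = - \frac{1}{161} \approx -0.0062112$
$t{\left(n,J \right)} = J - \frac{J n}{161}$ ($t{\left(n,J \right)} = - \frac{n}{161} J + J = - \frac{J n}{161} + J = J - \frac{J n}{161}$)
$\frac{1}{t{\left(-16,Z{\left(-17 \right)} \right)} + 91179} = \frac{1}{\frac{1}{161} \cdot 12 \left(161 - -16\right) + 91179} = \frac{1}{\frac{1}{161} \cdot 12 \left(161 + 16\right) + 91179} = \frac{1}{\frac{1}{161} \cdot 12 \cdot 177 + 91179} = \frac{1}{\frac{2124}{161} + 91179} = \frac{1}{\frac{14681943}{161}} = \frac{161}{14681943}$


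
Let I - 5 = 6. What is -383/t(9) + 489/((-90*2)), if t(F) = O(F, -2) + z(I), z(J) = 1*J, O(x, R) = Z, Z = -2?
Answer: -8149/180 ≈ -45.272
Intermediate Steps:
I = 11 (I = 5 + 6 = 11)
O(x, R) = -2
z(J) = J
t(F) = 9 (t(F) = -2 + 11 = 9)
-383/t(9) + 489/((-90*2)) = -383/9 + 489/((-90*2)) = -383*1/9 + 489/(-180) = -383/9 + 489*(-1/180) = -383/9 - 163/60 = -8149/180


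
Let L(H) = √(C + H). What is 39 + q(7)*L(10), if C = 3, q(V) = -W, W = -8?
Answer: 39 + 8*√13 ≈ 67.844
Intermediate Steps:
q(V) = 8 (q(V) = -1*(-8) = 8)
L(H) = √(3 + H)
39 + q(7)*L(10) = 39 + 8*√(3 + 10) = 39 + 8*√13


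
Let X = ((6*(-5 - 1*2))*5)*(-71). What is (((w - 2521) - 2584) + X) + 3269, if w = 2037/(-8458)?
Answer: 110577855/8458 ≈ 13074.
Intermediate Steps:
w = -2037/8458 (w = 2037*(-1/8458) = -2037/8458 ≈ -0.24084)
X = 14910 (X = ((6*(-5 - 2))*5)*(-71) = ((6*(-7))*5)*(-71) = -42*5*(-71) = -210*(-71) = 14910)
(((w - 2521) - 2584) + X) + 3269 = (((-2037/8458 - 2521) - 2584) + 14910) + 3269 = ((-21324655/8458 - 2584) + 14910) + 3269 = (-43180127/8458 + 14910) + 3269 = 82928653/8458 + 3269 = 110577855/8458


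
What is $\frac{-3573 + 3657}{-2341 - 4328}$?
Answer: $- \frac{28}{2223} \approx -0.012596$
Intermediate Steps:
$\frac{-3573 + 3657}{-2341 - 4328} = \frac{84}{-6669} = 84 \left(- \frac{1}{6669}\right) = - \frac{28}{2223}$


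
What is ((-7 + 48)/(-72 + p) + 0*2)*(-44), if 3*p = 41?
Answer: 5412/175 ≈ 30.926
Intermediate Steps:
p = 41/3 (p = (1/3)*41 = 41/3 ≈ 13.667)
((-7 + 48)/(-72 + p) + 0*2)*(-44) = ((-7 + 48)/(-72 + 41/3) + 0*2)*(-44) = (41/(-175/3) + 0)*(-44) = (41*(-3/175) + 0)*(-44) = (-123/175 + 0)*(-44) = -123/175*(-44) = 5412/175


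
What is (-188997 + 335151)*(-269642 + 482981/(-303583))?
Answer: -11964051017363118/303583 ≈ -3.9409e+10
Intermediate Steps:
(-188997 + 335151)*(-269642 + 482981/(-303583)) = 146154*(-269642 + 482981*(-1/303583)) = 146154*(-269642 - 482981/303583) = 146154*(-81859210267/303583) = -11964051017363118/303583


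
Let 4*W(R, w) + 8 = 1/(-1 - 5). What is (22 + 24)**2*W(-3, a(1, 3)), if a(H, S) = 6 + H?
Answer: -25921/6 ≈ -4320.2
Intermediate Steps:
W(R, w) = -49/24 (W(R, w) = -2 + 1/(4*(-1 - 5)) = -2 + (1/4)/(-6) = -2 + (1/4)*(-1/6) = -2 - 1/24 = -49/24)
(22 + 24)**2*W(-3, a(1, 3)) = (22 + 24)**2*(-49/24) = 46**2*(-49/24) = 2116*(-49/24) = -25921/6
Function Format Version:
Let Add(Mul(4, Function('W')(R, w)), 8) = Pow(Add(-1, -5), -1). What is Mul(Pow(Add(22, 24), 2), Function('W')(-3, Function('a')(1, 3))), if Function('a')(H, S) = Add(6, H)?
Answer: Rational(-25921, 6) ≈ -4320.2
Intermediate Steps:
Function('W')(R, w) = Rational(-49, 24) (Function('W')(R, w) = Add(-2, Mul(Rational(1, 4), Pow(Add(-1, -5), -1))) = Add(-2, Mul(Rational(1, 4), Pow(-6, -1))) = Add(-2, Mul(Rational(1, 4), Rational(-1, 6))) = Add(-2, Rational(-1, 24)) = Rational(-49, 24))
Mul(Pow(Add(22, 24), 2), Function('W')(-3, Function('a')(1, 3))) = Mul(Pow(Add(22, 24), 2), Rational(-49, 24)) = Mul(Pow(46, 2), Rational(-49, 24)) = Mul(2116, Rational(-49, 24)) = Rational(-25921, 6)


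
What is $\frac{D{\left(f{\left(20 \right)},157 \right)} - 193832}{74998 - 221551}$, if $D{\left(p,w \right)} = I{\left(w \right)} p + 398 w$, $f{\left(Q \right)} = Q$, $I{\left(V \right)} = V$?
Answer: $\frac{128206}{146553} \approx 0.87481$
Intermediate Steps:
$D{\left(p,w \right)} = 398 w + p w$ ($D{\left(p,w \right)} = w p + 398 w = p w + 398 w = 398 w + p w$)
$\frac{D{\left(f{\left(20 \right)},157 \right)} - 193832}{74998 - 221551} = \frac{157 \left(398 + 20\right) - 193832}{74998 - 221551} = \frac{157 \cdot 418 - 193832}{-146553} = \left(65626 - 193832\right) \left(- \frac{1}{146553}\right) = \left(-128206\right) \left(- \frac{1}{146553}\right) = \frac{128206}{146553}$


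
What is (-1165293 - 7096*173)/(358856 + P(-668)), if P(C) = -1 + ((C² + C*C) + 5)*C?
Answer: 2392901/595799749 ≈ 0.0040163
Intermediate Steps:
P(C) = -1 + C*(5 + 2*C²) (P(C) = -1 + ((C² + C²) + 5)*C = -1 + (2*C² + 5)*C = -1 + (5 + 2*C²)*C = -1 + C*(5 + 2*C²))
(-1165293 - 7096*173)/(358856 + P(-668)) = (-1165293 - 7096*173)/(358856 + (-1 + 2*(-668)³ + 5*(-668))) = (-1165293 - 1227608)/(358856 + (-1 + 2*(-298077632) - 3340)) = -2392901/(358856 + (-1 - 596155264 - 3340)) = -2392901/(358856 - 596158605) = -2392901/(-595799749) = -2392901*(-1/595799749) = 2392901/595799749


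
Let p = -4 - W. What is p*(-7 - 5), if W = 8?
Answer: 144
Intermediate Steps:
p = -12 (p = -4 - 1*8 = -4 - 8 = -12)
p*(-7 - 5) = -12*(-7 - 5) = -12*(-12) = 144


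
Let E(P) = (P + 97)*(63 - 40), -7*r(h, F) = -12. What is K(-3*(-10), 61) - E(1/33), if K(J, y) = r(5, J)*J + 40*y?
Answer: 59998/231 ≈ 259.73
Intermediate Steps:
r(h, F) = 12/7 (r(h, F) = -1/7*(-12) = 12/7)
E(P) = 2231 + 23*P (E(P) = (97 + P)*23 = 2231 + 23*P)
K(J, y) = 40*y + 12*J/7 (K(J, y) = 12*J/7 + 40*y = 40*y + 12*J/7)
K(-3*(-10), 61) - E(1/33) = (40*61 + 12*(-3*(-10))/7) - (2231 + 23/33) = (2440 + (12/7)*30) - (2231 + 23*(1/33)) = (2440 + 360/7) - (2231 + 23/33) = 17440/7 - 1*73646/33 = 17440/7 - 73646/33 = 59998/231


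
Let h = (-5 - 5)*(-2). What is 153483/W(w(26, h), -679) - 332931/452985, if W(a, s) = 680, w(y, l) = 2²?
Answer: 923988049/4107064 ≈ 224.98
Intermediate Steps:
h = 20 (h = -10*(-2) = 20)
w(y, l) = 4
153483/W(w(26, h), -679) - 332931/452985 = 153483/680 - 332931/452985 = 153483*(1/680) - 332931*1/452985 = 153483/680 - 110977/150995 = 923988049/4107064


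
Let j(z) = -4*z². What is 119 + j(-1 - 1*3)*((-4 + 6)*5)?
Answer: -521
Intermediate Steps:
119 + j(-1 - 1*3)*((-4 + 6)*5) = 119 + (-4*(-1 - 1*3)²)*((-4 + 6)*5) = 119 + (-4*(-1 - 3)²)*(2*5) = 119 - 4*(-4)²*10 = 119 - 4*16*10 = 119 - 64*10 = 119 - 640 = -521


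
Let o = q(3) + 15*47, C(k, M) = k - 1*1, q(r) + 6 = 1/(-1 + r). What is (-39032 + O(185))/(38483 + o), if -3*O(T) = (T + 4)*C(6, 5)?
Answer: -11242/11195 ≈ -1.0042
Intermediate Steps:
q(r) = -6 + 1/(-1 + r)
C(k, M) = -1 + k (C(k, M) = k - 1 = -1 + k)
O(T) = -20/3 - 5*T/3 (O(T) = -(T + 4)*(-1 + 6)/3 = -(4 + T)*5/3 = -(20 + 5*T)/3 = -20/3 - 5*T/3)
o = 1399/2 (o = (7 - 6*3)/(-1 + 3) + 15*47 = (7 - 18)/2 + 705 = (½)*(-11) + 705 = -11/2 + 705 = 1399/2 ≈ 699.50)
(-39032 + O(185))/(38483 + o) = (-39032 + (-20/3 - 5/3*185))/(38483 + 1399/2) = (-39032 + (-20/3 - 925/3))/(78365/2) = (-39032 - 315)*(2/78365) = -39347*2/78365 = -11242/11195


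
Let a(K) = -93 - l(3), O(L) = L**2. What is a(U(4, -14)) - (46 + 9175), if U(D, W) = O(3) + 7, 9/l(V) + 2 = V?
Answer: -9323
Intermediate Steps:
l(V) = 9/(-2 + V)
U(D, W) = 16 (U(D, W) = 3**2 + 7 = 9 + 7 = 16)
a(K) = -102 (a(K) = -93 - 9/(-2 + 3) = -93 - 9/1 = -93 - 9 = -102)
a(U(4, -14)) - (46 + 9175) = -102 - (46 + 9175) = -102 - 1*9221 = -102 - 9221 = -9323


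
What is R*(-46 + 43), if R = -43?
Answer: 129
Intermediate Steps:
R*(-46 + 43) = -43*(-46 + 43) = -43*(-3) = 129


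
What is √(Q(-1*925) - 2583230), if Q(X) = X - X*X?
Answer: 2*I*√859945 ≈ 1854.7*I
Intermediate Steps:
Q(X) = X - X²
√(Q(-1*925) - 2583230) = √((-1*925)*(1 - (-1)*925) - 2583230) = √(-925*(1 - 1*(-925)) - 2583230) = √(-925*(1 + 925) - 2583230) = √(-925*926 - 2583230) = √(-856550 - 2583230) = √(-3439780) = 2*I*√859945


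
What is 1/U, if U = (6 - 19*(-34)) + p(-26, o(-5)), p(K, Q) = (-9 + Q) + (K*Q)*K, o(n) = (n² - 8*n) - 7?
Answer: 1/39909 ≈ 2.5057e-5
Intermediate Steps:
o(n) = -7 + n² - 8*n
p(K, Q) = -9 + Q + Q*K² (p(K, Q) = (-9 + Q) + Q*K² = -9 + Q + Q*K²)
U = 39909 (U = (6 - 19*(-34)) + (-9 + (-7 + (-5)² - 8*(-5)) + (-7 + (-5)² - 8*(-5))*(-26)²) = (6 + 646) + (-9 + (-7 + 25 + 40) + (-7 + 25 + 40)*676) = 652 + (-9 + 58 + 58*676) = 652 + (-9 + 58 + 39208) = 652 + 39257 = 39909)
1/U = 1/39909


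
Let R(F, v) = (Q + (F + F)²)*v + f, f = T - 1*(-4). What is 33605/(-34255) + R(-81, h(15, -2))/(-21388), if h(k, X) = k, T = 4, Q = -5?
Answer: -218481107/11271476 ≈ -19.384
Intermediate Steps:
f = 8 (f = 4 - 1*(-4) = 4 + 4 = 8)
R(F, v) = 8 + v*(-5 + 4*F²) (R(F, v) = (-5 + (F + F)²)*v + 8 = (-5 + (2*F)²)*v + 8 = (-5 + 4*F²)*v + 8 = v*(-5 + 4*F²) + 8 = 8 + v*(-5 + 4*F²))
33605/(-34255) + R(-81, h(15, -2))/(-21388) = 33605/(-34255) + (8 - 5*15 + 4*15*(-81)²)/(-21388) = 33605*(-1/34255) + (8 - 75 + 4*15*6561)*(-1/21388) = -517/527 + (8 - 75 + 393660)*(-1/21388) = -517/527 + 393593*(-1/21388) = -517/527 - 393593/21388 = -218481107/11271476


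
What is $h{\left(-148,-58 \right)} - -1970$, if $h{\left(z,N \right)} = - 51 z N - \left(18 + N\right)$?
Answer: $-435774$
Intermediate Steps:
$h{\left(z,N \right)} = -18 - N - 51 N z$ ($h{\left(z,N \right)} = - 51 N z - \left(18 + N\right) = -18 - N - 51 N z$)
$h{\left(-148,-58 \right)} - -1970 = \left(-18 - -58 - \left(-2958\right) \left(-148\right)\right) - -1970 = \left(-18 + 58 - 437784\right) + 1970 = -437744 + 1970 = -435774$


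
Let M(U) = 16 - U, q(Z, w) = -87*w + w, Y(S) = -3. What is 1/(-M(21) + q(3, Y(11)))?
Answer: 1/263 ≈ 0.0038023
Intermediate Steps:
q(Z, w) = -86*w
1/(-M(21) + q(3, Y(11))) = 1/(-(16 - 1*21) - 86*(-3)) = 1/(-(16 - 21) + 258) = 1/(-1*(-5) + 258) = 1/(5 + 258) = 1/263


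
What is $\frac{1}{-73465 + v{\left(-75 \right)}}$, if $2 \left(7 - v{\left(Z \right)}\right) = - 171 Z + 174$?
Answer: $- \frac{2}{159915} \approx -1.2507 \cdot 10^{-5}$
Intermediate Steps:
$v{\left(Z \right)} = -80 + \frac{171 Z}{2}$ ($v{\left(Z \right)} = 7 - \frac{- 171 Z + 174}{2} = 7 - \frac{174 - 171 Z}{2} = 7 + \left(-87 + \frac{171 Z}{2}\right) = -80 + \frac{171 Z}{2}$)
$\frac{1}{-73465 + v{\left(-75 \right)}} = \frac{1}{-73465 + \left(-80 + \frac{171}{2} \left(-75\right)\right)} = \frac{1}{-73465 - \frac{12985}{2}} = \frac{1}{- \frac{159915}{2}} = - \frac{2}{159915}$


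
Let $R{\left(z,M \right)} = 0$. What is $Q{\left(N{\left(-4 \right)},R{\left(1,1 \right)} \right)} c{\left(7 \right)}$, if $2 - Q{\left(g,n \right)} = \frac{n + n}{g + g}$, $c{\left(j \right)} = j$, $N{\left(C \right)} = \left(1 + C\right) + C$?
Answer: $14$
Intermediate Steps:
$N{\left(C \right)} = 1 + 2 C$
$Q{\left(g,n \right)} = 2 - \frac{n}{g}$ ($Q{\left(g,n \right)} = 2 - \frac{n + n}{g + g} = 2 - \frac{2 n}{2 g} = 2 - 2 n \frac{1}{2 g} = 2 - \frac{n}{g}$)
$Q{\left(N{\left(-4 \right)},R{\left(1,1 \right)} \right)} c{\left(7 \right)} = \left(2 - \frac{0}{1 + 2 \left(-4\right)}\right) 7 = \left(2 - \frac{0}{1 - 8}\right) 7 = \left(2 - \frac{0}{-7}\right) 7 = \left(2 - 0 \left(- \frac{1}{7}\right)\right) 7 = \left(2 + 0\right) 7 = 2 \cdot 7 = 14$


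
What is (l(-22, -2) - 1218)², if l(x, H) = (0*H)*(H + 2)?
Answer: 1483524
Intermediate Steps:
l(x, H) = 0 (l(x, H) = 0*(2 + H) = 0)
(l(-22, -2) - 1218)² = (0 - 1218)² = (-1218)² = 1483524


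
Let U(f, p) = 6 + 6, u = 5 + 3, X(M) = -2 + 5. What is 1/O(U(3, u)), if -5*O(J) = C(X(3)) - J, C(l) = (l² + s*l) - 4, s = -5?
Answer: 5/22 ≈ 0.22727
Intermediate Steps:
X(M) = 3
C(l) = -4 + l² - 5*l (C(l) = (l² - 5*l) - 4 = -4 + l² - 5*l)
u = 8
U(f, p) = 12
O(J) = 2 + J/5 (O(J) = -((-4 + 3² - 5*3) - J)/5 = -((-4 + 9 - 15) - J)/5 = -(-10 - J)/5 = 2 + J/5)
1/O(U(3, u)) = 1/(2 + (⅕)*12) = 1/(2 + 12/5) = 1/(22/5) = 5/22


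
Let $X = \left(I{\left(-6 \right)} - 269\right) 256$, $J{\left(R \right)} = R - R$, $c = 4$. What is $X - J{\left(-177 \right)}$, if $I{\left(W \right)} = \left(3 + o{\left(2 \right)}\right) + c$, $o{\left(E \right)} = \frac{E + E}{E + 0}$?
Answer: $-66560$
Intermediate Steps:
$J{\left(R \right)} = 0$
$o{\left(E \right)} = 2$ ($o{\left(E \right)} = \frac{2 E}{E} = 2$)
$I{\left(W \right)} = 9$ ($I{\left(W \right)} = \left(3 + 2\right) + 4 = 5 + 4 = 9$)
$X = -66560$ ($X = \left(9 - 269\right) 256 = \left(-260\right) 256 = -66560$)
$X - J{\left(-177 \right)} = -66560 - 0 = -66560 + 0 = -66560$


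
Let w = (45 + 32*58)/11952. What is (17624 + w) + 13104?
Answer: 367262957/11952 ≈ 30728.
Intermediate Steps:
w = 1901/11952 (w = (45 + 1856)*(1/11952) = 1901*(1/11952) = 1901/11952 ≈ 0.15905)
(17624 + w) + 13104 = (17624 + 1901/11952) + 13104 = 210643949/11952 + 13104 = 367262957/11952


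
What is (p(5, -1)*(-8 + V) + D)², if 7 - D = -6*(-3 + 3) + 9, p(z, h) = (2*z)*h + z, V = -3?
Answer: 2809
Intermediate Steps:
p(z, h) = z + 2*h*z (p(z, h) = 2*h*z + z = z + 2*h*z)
D = -2 (D = 7 - (-6*(-3 + 3) + 9) = 7 - (-6*0 + 9) = 7 - (0 + 9) = 7 - 1*9 = 7 - 9 = -2)
(p(5, -1)*(-8 + V) + D)² = ((5*(1 + 2*(-1)))*(-8 - 3) - 2)² = ((5*(1 - 2))*(-11) - 2)² = ((5*(-1))*(-11) - 2)² = (-5*(-11) - 2)² = (55 - 2)² = 53² = 2809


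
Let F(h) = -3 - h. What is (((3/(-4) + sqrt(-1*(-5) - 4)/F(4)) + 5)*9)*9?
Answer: 9315/28 ≈ 332.68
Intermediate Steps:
(((3/(-4) + sqrt(-1*(-5) - 4)/F(4)) + 5)*9)*9 = (((3/(-4) + sqrt(-1*(-5) - 4)/(-3 - 1*4)) + 5)*9)*9 = (((3*(-1/4) + sqrt(5 - 4)/(-3 - 4)) + 5)*9)*9 = (((-3/4 + sqrt(1)/(-7)) + 5)*9)*9 = (((-3/4 + 1*(-1/7)) + 5)*9)*9 = (((-3/4 - 1/7) + 5)*9)*9 = ((-25/28 + 5)*9)*9 = ((115/28)*9)*9 = (1035/28)*9 = 9315/28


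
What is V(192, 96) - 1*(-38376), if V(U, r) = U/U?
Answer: 38377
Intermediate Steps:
V(U, r) = 1
V(192, 96) - 1*(-38376) = 1 - 1*(-38376) = 1 + 38376 = 38377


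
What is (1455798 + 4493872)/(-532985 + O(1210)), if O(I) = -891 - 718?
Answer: -2974835/267297 ≈ -11.129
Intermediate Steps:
O(I) = -1609
(1455798 + 4493872)/(-532985 + O(1210)) = (1455798 + 4493872)/(-532985 - 1609) = 5949670/(-534594) = 5949670*(-1/534594) = -2974835/267297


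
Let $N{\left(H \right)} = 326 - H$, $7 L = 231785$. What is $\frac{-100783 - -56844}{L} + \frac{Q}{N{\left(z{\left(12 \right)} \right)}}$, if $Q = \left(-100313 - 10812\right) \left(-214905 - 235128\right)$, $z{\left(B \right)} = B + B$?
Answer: $\frac{76765222171729}{463570} \approx 1.656 \cdot 10^{8}$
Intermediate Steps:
$z{\left(B \right)} = 2 B$
$L = \frac{231785}{7}$ ($L = \frac{1}{7} \cdot 231785 = \frac{231785}{7} \approx 33112.0$)
$Q = 50009917125$ ($Q = \left(-111125\right) \left(-450033\right) = 50009917125$)
$\frac{-100783 - -56844}{L} + \frac{Q}{N{\left(z{\left(12 \right)} \right)}} = \frac{-100783 - -56844}{\frac{231785}{7}} + \frac{50009917125}{326 - 2 \cdot 12} = \left(-100783 + 56844\right) \frac{7}{231785} + \frac{50009917125}{326 - 24} = \left(-43939\right) \frac{7}{231785} + \frac{50009917125}{326 - 24} = - \frac{307573}{231785} + \frac{50009917125}{302} = \frac{76765222171729}{463570}$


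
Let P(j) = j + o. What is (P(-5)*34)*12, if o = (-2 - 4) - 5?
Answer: -6528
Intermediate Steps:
o = -11 (o = -6 - 5 = -11)
P(j) = -11 + j (P(j) = j - 11 = -11 + j)
(P(-5)*34)*12 = ((-11 - 5)*34)*12 = -16*34*12 = -544*12 = -6528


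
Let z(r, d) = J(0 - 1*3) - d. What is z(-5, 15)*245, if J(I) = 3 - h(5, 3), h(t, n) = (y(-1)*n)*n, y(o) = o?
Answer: -735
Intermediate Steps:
h(t, n) = -n**2 (h(t, n) = (-n)*n = -n**2)
J(I) = 12 (J(I) = 3 - (-1)*3**2 = 3 - (-1)*9 = 3 - 1*(-9) = 3 + 9 = 12)
z(r, d) = 12 - d
z(-5, 15)*245 = (12 - 1*15)*245 = (12 - 15)*245 = -3*245 = -735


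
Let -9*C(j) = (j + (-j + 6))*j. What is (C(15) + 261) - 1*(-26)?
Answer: 277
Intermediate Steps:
C(j) = -2*j/3 (C(j) = -(j + (-j + 6))*j/9 = -(j + (6 - j))*j/9 = -2*j/3)
(C(15) + 261) - 1*(-26) = (-2/3*15 + 261) - 1*(-26) = (-10 + 261) + 26 = 251 + 26 = 277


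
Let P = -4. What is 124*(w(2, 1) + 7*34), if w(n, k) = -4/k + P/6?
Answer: 86800/3 ≈ 28933.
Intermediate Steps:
w(n, k) = -⅔ - 4/k (w(n, k) = -4/k - 4/6 = -4/k - 4*⅙ = -4/k - ⅔ = -⅔ - 4/k)
124*(w(2, 1) + 7*34) = 124*((-⅔ - 4/1) + 7*34) = 124*((-⅔ - 4*1) + 238) = 124*((-⅔ - 4) + 238) = 124*(-14/3 + 238) = 124*(700/3) = 86800/3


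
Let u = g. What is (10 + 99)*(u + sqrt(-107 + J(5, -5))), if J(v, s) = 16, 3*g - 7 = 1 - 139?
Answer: -14279/3 + 109*I*sqrt(91) ≈ -4759.7 + 1039.8*I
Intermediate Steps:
g = -131/3 (g = 7/3 + (1 - 139)/3 = 7/3 + (1/3)*(-138) = 7/3 - 46 = -131/3 ≈ -43.667)
u = -131/3 ≈ -43.667
(10 + 99)*(u + sqrt(-107 + J(5, -5))) = (10 + 99)*(-131/3 + sqrt(-107 + 16)) = 109*(-131/3 + sqrt(-91)) = 109*(-131/3 + I*sqrt(91)) = -14279/3 + 109*I*sqrt(91)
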